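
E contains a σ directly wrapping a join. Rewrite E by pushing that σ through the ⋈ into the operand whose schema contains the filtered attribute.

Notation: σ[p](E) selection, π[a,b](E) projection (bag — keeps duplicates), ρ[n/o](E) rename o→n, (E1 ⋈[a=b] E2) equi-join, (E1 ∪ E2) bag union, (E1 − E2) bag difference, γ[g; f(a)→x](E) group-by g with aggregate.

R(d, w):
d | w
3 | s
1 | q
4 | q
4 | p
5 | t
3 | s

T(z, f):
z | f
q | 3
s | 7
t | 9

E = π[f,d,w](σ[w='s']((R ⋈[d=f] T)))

σ filters on w, owned by the left side.
E' = π[f,d,w]((σ[w='s'](R) ⋈[d=f] T))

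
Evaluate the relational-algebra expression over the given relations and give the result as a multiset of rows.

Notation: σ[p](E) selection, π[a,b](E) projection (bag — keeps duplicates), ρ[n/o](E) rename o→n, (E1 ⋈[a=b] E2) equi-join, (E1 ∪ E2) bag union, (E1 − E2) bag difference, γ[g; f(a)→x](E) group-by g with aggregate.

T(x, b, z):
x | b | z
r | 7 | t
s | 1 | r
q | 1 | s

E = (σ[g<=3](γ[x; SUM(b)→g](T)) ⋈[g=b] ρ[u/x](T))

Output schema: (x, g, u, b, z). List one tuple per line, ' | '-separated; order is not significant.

Per-node cardinality:
  T → 3
  γ[x; SUM(b)→g](T) → 3
  σ[g<=3](γ[x; SUM(b)→g](T)) → 2
  T → 3
  ρ[u/x](T) → 3
  (σ[g<=3](γ[x; SUM(b)→g](T)) ⋈[g=b] ρ[u/x](T)) → 4

== RESULT ==
x | g | u | b | z
q | 1 | q | 1 | s
q | 1 | s | 1 | r
s | 1 | q | 1 | s
s | 1 | s | 1 | r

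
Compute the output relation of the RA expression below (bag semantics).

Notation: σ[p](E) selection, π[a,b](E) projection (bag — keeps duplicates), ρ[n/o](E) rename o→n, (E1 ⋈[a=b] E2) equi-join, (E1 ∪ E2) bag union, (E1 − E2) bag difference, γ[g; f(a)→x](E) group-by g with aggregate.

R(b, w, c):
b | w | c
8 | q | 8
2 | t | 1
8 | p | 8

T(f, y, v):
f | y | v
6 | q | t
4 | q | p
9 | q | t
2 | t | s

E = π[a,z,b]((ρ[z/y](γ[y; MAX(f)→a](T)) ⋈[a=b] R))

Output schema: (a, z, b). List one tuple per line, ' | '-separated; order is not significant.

Row counts bottom-up:
  T → 4
  γ[y; MAX(f)→a](T) → 2
  ρ[z/y](γ[y; MAX(f)→a](T)) → 2
  R → 3
  (ρ[z/y](γ[y; MAX(f)→a](T)) ⋈[a=b] R) → 1
  π[a,z,b]((ρ[z/y](γ[y; MAX(f)→a](T)) ⋈[a=b] R)) → 1

== RESULT ==
a | z | b
2 | t | 2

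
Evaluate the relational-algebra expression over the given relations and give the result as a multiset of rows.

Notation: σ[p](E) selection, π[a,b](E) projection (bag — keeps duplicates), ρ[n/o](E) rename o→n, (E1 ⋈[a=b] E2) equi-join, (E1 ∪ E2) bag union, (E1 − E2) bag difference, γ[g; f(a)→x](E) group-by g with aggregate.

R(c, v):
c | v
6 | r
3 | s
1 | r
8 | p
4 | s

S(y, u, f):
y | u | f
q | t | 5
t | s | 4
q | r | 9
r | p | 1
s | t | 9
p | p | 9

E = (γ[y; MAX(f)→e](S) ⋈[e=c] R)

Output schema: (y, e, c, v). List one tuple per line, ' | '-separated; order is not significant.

Subexpression sizes:
  S → 6
  γ[y; MAX(f)→e](S) → 5
  R → 5
  (γ[y; MAX(f)→e](S) ⋈[e=c] R) → 2

== RESULT ==
y | e | c | v
r | 1 | 1 | r
t | 4 | 4 | s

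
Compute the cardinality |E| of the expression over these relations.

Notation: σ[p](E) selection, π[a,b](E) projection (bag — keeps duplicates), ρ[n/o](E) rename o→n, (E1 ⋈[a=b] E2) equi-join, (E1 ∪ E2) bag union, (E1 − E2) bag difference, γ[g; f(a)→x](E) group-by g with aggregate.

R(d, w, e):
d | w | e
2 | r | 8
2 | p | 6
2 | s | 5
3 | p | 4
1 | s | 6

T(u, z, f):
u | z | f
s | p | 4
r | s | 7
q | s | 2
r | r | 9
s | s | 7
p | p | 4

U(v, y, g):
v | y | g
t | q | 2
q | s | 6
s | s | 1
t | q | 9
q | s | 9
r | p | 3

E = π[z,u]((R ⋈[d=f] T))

Row counts bottom-up:
  R → 5
  T → 6
  (R ⋈[d=f] T) → 3
  π[z,u]((R ⋈[d=f] T)) → 3

|E| = 3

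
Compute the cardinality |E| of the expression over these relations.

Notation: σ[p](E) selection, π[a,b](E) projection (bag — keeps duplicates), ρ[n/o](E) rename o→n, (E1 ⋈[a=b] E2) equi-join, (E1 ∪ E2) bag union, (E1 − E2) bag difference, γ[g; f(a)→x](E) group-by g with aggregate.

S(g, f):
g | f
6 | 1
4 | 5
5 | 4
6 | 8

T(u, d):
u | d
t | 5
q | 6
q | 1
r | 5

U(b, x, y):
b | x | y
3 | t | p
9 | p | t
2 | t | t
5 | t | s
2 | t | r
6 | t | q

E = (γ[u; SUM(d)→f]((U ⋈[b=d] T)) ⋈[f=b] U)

Row counts bottom-up:
  U → 6
  T → 4
  (U ⋈[b=d] T) → 3
  γ[u; SUM(d)→f]((U ⋈[b=d] T)) → 3
  U → 6
  (γ[u; SUM(d)→f]((U ⋈[b=d] T)) ⋈[f=b] U) → 3

|E| = 3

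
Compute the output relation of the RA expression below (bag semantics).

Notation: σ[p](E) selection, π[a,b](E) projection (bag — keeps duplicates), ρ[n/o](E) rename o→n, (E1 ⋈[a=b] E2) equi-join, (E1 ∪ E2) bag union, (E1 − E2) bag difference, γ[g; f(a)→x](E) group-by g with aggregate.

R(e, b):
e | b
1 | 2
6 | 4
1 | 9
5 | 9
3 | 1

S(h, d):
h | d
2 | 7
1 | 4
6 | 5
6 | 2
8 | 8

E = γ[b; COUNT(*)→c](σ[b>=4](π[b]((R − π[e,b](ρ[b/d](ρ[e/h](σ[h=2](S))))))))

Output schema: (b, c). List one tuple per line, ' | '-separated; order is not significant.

Subexpression sizes:
  R → 5
  S → 5
  σ[h=2](S) → 1
  ρ[e/h](σ[h=2](S)) → 1
  ρ[b/d](ρ[e/h](σ[h=2](S))) → 1
  π[e,b](ρ[b/d](ρ[e/h](σ[h=2](S)))) → 1
  (R − π[e,b](ρ[b/d](ρ[e/h](σ[h=2](S))))) → 5
  π[b]((R − π[e,b](ρ[b/d](ρ[e/h](σ[h=2](S)))))) → 5
  σ[b>=4](π[b]((R − π[e,b](ρ[b/d](ρ[e/h](σ[h=2](S))))))) → 3
  γ[b; COUNT(*)→c](σ[b>=4](π[b]((R − π[e,b](ρ[b/d](ρ[e/h](σ[h=2](S)))))))) → 2

== RESULT ==
b | c
4 | 1
9 | 2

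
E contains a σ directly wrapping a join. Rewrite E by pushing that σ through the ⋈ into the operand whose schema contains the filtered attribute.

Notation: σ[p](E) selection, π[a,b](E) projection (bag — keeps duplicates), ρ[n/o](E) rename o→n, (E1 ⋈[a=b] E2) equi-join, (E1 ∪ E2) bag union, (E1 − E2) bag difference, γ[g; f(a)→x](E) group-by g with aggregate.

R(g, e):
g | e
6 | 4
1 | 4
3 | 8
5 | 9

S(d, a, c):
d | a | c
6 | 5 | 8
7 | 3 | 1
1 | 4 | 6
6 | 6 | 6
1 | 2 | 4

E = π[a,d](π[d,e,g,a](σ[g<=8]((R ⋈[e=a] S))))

σ filters on g, owned by the left side.
E' = π[a,d](π[d,e,g,a]((σ[g<=8](R) ⋈[e=a] S)))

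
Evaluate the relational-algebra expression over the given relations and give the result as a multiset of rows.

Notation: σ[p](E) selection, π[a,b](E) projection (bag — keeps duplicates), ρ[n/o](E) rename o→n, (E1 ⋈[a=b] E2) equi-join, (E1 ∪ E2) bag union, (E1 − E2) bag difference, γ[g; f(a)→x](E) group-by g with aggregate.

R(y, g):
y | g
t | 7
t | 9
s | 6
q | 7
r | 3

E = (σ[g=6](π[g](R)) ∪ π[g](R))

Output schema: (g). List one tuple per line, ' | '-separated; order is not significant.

Subexpression sizes:
  R → 5
  π[g](R) → 5
  σ[g=6](π[g](R)) → 1
  R → 5
  π[g](R) → 5
  (σ[g=6](π[g](R)) ∪ π[g](R)) → 6

== RESULT ==
g
3
6
6
7
7
9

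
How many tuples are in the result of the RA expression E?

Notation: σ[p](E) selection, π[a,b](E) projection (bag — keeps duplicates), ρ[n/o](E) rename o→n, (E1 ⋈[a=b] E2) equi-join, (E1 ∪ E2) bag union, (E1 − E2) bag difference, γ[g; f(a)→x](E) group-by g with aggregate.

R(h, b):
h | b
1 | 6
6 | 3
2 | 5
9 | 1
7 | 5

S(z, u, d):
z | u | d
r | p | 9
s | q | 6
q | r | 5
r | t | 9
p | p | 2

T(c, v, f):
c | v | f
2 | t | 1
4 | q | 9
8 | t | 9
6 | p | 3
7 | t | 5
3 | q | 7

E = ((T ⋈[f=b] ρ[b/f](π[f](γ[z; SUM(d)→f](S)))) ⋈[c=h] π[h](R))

Row counts bottom-up:
  T → 6
  S → 5
  γ[z; SUM(d)→f](S) → 4
  π[f](γ[z; SUM(d)→f](S)) → 4
  ρ[b/f](π[f](γ[z; SUM(d)→f](S))) → 4
  (T ⋈[f=b] ρ[b/f](π[f](γ[z; SUM(d)→f](S)))) → 1
  R → 5
  π[h](R) → 5
  ((T ⋈[f=b] ρ[b/f](π[f](γ[z; SUM(d)→f](S)))) ⋈[c=h] π[h](R)) → 1

|E| = 1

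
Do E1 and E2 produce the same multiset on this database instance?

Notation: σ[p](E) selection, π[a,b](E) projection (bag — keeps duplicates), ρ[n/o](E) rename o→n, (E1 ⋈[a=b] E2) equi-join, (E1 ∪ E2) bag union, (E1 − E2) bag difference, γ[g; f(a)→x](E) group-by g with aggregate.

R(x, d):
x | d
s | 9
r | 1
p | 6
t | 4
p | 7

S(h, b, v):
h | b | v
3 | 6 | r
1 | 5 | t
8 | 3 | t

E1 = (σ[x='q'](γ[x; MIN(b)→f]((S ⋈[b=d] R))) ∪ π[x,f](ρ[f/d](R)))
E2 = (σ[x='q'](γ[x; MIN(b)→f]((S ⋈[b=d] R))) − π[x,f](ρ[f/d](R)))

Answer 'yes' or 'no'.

E1 row counts bottom-up:
  S → 3
  R → 5
  (S ⋈[b=d] R) → 1
  γ[x; MIN(b)→f]((S ⋈[b=d] R)) → 1
  σ[x='q'](γ[x; MIN(b)→f]((S ⋈[b=d] R))) → 0
  R → 5
  ρ[f/d](R) → 5
  π[x,f](ρ[f/d](R)) → 5
  (σ[x='q'](γ[x; MIN(b)→f]((S ⋈[b=d] R))) ∪ π[x,f](ρ[f/d](R))) → 5
E2 row counts bottom-up:
  S → 3
  R → 5
  (S ⋈[b=d] R) → 1
  γ[x; MIN(b)→f]((S ⋈[b=d] R)) → 1
  σ[x='q'](γ[x; MIN(b)→f]((S ⋈[b=d] R))) → 0
  R → 5
  ρ[f/d](R) → 5
  π[x,f](ρ[f/d](R)) → 5
  (σ[x='q'](γ[x; MIN(b)→f]((S ⋈[b=d] R))) − π[x,f](ρ[f/d](R))) → 0

E1 result:
x | f
p | 6
p | 7
r | 1
s | 9
t | 4
E2 result:
x | f
(0 rows)
Witness: ('r', 1) appears 1× in E1 but 0× in E2.

no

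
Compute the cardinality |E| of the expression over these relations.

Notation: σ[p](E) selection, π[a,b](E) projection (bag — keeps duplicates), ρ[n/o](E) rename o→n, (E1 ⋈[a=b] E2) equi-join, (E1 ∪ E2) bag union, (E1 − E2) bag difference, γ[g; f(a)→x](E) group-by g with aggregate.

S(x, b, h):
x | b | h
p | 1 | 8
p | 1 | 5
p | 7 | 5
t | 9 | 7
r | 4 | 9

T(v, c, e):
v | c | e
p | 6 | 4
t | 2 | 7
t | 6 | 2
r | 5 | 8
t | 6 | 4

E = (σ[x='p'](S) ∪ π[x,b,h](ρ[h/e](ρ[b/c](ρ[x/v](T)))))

Per-node cardinality:
  S → 5
  σ[x='p'](S) → 3
  T → 5
  ρ[x/v](T) → 5
  ρ[b/c](ρ[x/v](T)) → 5
  ρ[h/e](ρ[b/c](ρ[x/v](T))) → 5
  π[x,b,h](ρ[h/e](ρ[b/c](ρ[x/v](T)))) → 5
  (σ[x='p'](S) ∪ π[x,b,h](ρ[h/e](ρ[b/c](ρ[x/v](T))))) → 8

|E| = 8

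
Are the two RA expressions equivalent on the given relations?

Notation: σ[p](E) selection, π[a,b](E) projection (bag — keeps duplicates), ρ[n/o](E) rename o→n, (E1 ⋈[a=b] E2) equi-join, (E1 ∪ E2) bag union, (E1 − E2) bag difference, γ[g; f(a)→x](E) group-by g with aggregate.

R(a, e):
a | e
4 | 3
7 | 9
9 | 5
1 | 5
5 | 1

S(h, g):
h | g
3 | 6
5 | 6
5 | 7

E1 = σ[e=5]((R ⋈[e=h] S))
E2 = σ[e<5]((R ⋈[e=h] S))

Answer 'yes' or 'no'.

E1 per-node cardinality:
  R → 5
  S → 3
  (R ⋈[e=h] S) → 5
  σ[e=5]((R ⋈[e=h] S)) → 4
E2 per-node cardinality:
  R → 5
  S → 3
  (R ⋈[e=h] S) → 5
  σ[e<5]((R ⋈[e=h] S)) → 1

E1 result:
a | e | h | g
1 | 5 | 5 | 6
1 | 5 | 5 | 7
9 | 5 | 5 | 6
9 | 5 | 5 | 7
E2 result:
a | e | h | g
4 | 3 | 3 | 6
Witness: (1, 5, 5, 6) appears 1× in E1 but 0× in E2.

no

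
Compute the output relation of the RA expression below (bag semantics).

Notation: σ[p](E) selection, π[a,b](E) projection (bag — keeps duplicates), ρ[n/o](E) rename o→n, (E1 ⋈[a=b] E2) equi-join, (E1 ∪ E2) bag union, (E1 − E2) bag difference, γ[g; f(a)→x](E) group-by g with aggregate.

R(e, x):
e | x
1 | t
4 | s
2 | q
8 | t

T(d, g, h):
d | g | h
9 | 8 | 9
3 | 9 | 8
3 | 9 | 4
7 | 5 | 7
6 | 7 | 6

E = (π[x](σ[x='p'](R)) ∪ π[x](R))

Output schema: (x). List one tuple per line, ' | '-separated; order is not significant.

Per-node cardinality:
  R → 4
  σ[x='p'](R) → 0
  π[x](σ[x='p'](R)) → 0
  R → 4
  π[x](R) → 4
  (π[x](σ[x='p'](R)) ∪ π[x](R)) → 4

== RESULT ==
x
q
s
t
t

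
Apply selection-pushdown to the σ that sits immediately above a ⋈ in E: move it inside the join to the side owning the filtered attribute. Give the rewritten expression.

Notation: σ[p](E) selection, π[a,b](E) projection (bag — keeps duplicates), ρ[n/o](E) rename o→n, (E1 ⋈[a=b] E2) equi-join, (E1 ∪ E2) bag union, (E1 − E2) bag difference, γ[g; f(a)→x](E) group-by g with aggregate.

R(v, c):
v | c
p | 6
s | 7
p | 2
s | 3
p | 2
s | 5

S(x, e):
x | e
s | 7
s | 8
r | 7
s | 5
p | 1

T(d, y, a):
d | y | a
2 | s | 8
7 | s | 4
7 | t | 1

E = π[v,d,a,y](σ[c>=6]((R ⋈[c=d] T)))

σ filters on c, owned by the left side.
E' = π[v,d,a,y]((σ[c>=6](R) ⋈[c=d] T))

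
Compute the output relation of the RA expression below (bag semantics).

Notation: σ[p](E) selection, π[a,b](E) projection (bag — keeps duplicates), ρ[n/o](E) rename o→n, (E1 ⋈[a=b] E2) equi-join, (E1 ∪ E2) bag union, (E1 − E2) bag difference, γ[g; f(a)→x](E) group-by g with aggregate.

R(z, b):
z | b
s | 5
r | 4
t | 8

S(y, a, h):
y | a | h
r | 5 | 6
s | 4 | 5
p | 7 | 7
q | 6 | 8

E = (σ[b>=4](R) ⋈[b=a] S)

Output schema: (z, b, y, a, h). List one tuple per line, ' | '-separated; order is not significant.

Stepwise |·|:
  R → 3
  σ[b>=4](R) → 3
  S → 4
  (σ[b>=4](R) ⋈[b=a] S) → 2

== RESULT ==
z | b | y | a | h
r | 4 | s | 4 | 5
s | 5 | r | 5 | 6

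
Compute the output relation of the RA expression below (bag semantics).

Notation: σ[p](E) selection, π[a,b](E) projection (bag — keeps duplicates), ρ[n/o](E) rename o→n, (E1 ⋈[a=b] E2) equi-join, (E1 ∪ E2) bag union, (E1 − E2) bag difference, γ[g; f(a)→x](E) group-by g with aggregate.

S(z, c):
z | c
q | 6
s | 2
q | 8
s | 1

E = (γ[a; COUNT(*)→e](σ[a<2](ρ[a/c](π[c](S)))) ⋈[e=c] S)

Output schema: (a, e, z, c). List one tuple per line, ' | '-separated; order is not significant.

Per-node cardinality:
  S → 4
  π[c](S) → 4
  ρ[a/c](π[c](S)) → 4
  σ[a<2](ρ[a/c](π[c](S))) → 1
  γ[a; COUNT(*)→e](σ[a<2](ρ[a/c](π[c](S)))) → 1
  S → 4
  (γ[a; COUNT(*)→e](σ[a<2](ρ[a/c](π[c](S)))) ⋈[e=c] S) → 1

== RESULT ==
a | e | z | c
1 | 1 | s | 1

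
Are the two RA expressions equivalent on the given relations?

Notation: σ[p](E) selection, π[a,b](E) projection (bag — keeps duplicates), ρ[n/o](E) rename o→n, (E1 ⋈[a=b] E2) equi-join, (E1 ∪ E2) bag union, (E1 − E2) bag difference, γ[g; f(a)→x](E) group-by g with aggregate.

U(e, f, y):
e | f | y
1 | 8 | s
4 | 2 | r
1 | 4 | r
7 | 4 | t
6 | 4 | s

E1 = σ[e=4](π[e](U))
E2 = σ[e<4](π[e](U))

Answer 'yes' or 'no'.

E1 subexpression sizes:
  U → 5
  π[e](U) → 5
  σ[e=4](π[e](U)) → 1
E2 subexpression sizes:
  U → 5
  π[e](U) → 5
  σ[e<4](π[e](U)) → 2

E1 result:
e
4
E2 result:
e
1
1
Witness: (1,) appears 0× in E1 but 2× in E2.

no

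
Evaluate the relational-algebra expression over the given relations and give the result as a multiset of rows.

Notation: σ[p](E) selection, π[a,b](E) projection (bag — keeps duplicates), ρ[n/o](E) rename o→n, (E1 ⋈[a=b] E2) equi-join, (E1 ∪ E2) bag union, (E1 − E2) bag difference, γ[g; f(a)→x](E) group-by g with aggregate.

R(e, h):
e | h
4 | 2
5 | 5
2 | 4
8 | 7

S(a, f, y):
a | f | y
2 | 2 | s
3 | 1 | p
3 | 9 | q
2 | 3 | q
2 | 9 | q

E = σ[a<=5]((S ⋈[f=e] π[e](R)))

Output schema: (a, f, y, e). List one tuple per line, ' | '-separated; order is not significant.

Per-node cardinality:
  S → 5
  R → 4
  π[e](R) → 4
  (S ⋈[f=e] π[e](R)) → 1
  σ[a<=5]((S ⋈[f=e] π[e](R))) → 1

== RESULT ==
a | f | y | e
2 | 2 | s | 2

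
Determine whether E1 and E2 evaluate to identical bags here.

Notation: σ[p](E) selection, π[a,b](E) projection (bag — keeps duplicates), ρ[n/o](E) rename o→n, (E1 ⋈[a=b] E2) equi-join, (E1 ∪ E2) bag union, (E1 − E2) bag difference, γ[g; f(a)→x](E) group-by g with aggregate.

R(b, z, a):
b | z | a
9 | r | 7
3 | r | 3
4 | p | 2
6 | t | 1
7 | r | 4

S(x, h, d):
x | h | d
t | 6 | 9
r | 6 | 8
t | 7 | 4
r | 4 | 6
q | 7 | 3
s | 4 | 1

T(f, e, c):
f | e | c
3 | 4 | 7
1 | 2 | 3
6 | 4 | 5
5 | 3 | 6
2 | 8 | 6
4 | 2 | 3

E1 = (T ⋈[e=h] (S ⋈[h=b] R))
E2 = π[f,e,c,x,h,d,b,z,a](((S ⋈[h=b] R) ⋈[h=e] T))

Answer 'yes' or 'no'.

E1 per-node cardinality:
  T → 6
  S → 6
  R → 5
  (S ⋈[h=b] R) → 6
  (T ⋈[e=h] (S ⋈[h=b] R)) → 4
E2 per-node cardinality:
  S → 6
  R → 5
  (S ⋈[h=b] R) → 6
  T → 6
  ((S ⋈[h=b] R) ⋈[h=e] T) → 4
  π[f,e,c,x,h,d,b,z,a](((S ⋈[h=b] R) ⋈[h=e] T)) → 4

E1 and E2 produce the same multiset:
f | e | c | x | h | d | b | z | a
3 | 4 | 7 | r | 4 | 6 | 4 | p | 2
3 | 4 | 7 | s | 4 | 1 | 4 | p | 2
6 | 4 | 5 | r | 4 | 6 | 4 | p | 2
6 | 4 | 5 | s | 4 | 1 | 4 | p | 2

yes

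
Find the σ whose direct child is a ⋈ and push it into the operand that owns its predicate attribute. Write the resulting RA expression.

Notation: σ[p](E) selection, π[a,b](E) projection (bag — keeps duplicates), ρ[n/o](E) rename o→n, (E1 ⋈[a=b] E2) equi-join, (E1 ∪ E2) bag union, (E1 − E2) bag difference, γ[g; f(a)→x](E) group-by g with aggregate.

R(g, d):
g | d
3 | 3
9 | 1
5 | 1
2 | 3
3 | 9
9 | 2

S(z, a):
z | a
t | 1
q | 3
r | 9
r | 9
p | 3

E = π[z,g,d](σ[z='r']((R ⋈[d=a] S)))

σ filters on z, owned by the right side.
E' = π[z,g,d]((R ⋈[d=a] σ[z='r'](S)))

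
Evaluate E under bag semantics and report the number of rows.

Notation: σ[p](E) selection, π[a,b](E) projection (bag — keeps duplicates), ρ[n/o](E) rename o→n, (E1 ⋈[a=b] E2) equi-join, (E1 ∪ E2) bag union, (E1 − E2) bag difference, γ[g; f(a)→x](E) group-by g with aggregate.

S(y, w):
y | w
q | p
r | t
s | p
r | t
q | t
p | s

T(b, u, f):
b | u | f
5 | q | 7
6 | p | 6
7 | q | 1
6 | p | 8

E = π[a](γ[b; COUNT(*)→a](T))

Subexpression sizes:
  T → 4
  γ[b; COUNT(*)→a](T) → 3
  π[a](γ[b; COUNT(*)→a](T)) → 3

|E| = 3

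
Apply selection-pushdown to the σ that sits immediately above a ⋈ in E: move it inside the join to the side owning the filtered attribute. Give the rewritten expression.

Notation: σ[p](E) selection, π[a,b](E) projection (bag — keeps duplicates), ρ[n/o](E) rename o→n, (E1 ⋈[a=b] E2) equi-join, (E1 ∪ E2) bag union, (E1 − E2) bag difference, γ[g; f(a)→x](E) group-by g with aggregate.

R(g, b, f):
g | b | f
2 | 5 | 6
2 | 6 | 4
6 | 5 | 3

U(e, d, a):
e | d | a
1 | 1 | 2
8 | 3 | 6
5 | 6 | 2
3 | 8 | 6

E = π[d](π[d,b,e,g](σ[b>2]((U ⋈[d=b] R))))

σ filters on b, owned by the right side.
E' = π[d](π[d,b,e,g]((U ⋈[d=b] σ[b>2](R))))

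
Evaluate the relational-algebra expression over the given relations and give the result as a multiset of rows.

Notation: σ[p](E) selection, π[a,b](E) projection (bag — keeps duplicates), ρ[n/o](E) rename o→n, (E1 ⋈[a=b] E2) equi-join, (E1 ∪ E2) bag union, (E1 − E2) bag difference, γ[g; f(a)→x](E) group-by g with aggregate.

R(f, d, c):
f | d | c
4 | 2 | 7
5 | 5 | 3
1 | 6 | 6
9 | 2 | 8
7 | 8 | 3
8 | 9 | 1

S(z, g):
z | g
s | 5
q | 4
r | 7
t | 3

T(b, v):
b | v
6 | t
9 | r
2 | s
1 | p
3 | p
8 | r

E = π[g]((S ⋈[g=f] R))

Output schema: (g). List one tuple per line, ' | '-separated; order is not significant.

Per-node cardinality:
  S → 4
  R → 6
  (S ⋈[g=f] R) → 3
  π[g]((S ⋈[g=f] R)) → 3

== RESULT ==
g
4
5
7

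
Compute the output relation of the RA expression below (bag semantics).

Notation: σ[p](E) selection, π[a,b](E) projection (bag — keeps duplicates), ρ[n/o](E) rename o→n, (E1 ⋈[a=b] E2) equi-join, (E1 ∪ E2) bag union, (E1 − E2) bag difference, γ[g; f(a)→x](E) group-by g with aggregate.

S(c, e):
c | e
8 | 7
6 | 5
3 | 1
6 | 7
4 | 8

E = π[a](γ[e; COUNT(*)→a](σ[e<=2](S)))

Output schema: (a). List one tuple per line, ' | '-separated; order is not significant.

Subexpression sizes:
  S → 5
  σ[e<=2](S) → 1
  γ[e; COUNT(*)→a](σ[e<=2](S)) → 1
  π[a](γ[e; COUNT(*)→a](σ[e<=2](S))) → 1

== RESULT ==
a
1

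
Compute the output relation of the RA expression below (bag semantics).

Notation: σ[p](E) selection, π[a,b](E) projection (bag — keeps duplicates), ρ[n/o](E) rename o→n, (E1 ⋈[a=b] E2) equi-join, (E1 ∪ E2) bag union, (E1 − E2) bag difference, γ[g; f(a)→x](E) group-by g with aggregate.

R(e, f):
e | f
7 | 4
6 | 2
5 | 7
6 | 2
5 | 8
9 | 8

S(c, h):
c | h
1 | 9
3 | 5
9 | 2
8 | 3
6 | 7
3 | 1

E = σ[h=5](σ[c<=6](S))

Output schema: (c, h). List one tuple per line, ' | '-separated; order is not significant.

Stepwise |·|:
  S → 6
  σ[c<=6](S) → 4
  σ[h=5](σ[c<=6](S)) → 1

== RESULT ==
c | h
3 | 5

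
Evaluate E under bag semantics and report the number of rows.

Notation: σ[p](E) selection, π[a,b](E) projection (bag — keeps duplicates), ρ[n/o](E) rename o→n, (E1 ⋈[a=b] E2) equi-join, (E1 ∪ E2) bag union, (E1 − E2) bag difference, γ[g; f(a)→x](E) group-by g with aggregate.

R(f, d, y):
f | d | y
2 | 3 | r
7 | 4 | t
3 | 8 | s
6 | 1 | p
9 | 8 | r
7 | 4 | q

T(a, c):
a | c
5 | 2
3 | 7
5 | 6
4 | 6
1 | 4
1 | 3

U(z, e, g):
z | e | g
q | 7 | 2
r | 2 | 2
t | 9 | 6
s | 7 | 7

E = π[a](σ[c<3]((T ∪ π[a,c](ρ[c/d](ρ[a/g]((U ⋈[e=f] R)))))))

Per-node cardinality:
  T → 6
  U → 4
  R → 6
  (U ⋈[e=f] R) → 6
  ρ[a/g]((U ⋈[e=f] R)) → 6
  ρ[c/d](ρ[a/g]((U ⋈[e=f] R))) → 6
  π[a,c](ρ[c/d](ρ[a/g]((U ⋈[e=f] R)))) → 6
  (T ∪ π[a,c](ρ[c/d](ρ[a/g]((U ⋈[e=f] R))))) → 12
  σ[c<3]((T ∪ π[a,c](ρ[c/d](ρ[a/g]((U ⋈[e=f] R)))))) → 1
  π[a](σ[c<3]((T ∪ π[a,c](ρ[c/d](ρ[a/g]((U ⋈[e=f] R))))))) → 1

|E| = 1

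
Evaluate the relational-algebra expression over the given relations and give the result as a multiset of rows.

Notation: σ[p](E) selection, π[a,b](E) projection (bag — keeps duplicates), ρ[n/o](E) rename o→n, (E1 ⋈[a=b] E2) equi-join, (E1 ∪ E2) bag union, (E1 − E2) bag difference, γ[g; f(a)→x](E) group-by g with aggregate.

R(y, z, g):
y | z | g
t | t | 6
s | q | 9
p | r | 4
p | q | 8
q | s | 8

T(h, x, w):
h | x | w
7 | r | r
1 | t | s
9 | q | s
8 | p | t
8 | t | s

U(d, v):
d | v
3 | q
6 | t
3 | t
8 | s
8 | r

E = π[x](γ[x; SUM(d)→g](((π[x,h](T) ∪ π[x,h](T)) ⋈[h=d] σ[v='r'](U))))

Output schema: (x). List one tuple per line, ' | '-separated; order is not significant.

Row counts bottom-up:
  T → 5
  π[x,h](T) → 5
  T → 5
  π[x,h](T) → 5
  (π[x,h](T) ∪ π[x,h](T)) → 10
  U → 5
  σ[v='r'](U) → 1
  ((π[x,h](T) ∪ π[x,h](T)) ⋈[h=d] σ[v='r'](U)) → 4
  γ[x; SUM(d)→g](((π[x,h](T) ∪ π[x,h](T)) ⋈[h=d] σ[v='r'](U))) → 2
  π[x](γ[x; SUM(d)→g](((π[x,h](T) ∪ π[x,h](T)) ⋈[h=d] σ[v='r'](U)))) → 2

== RESULT ==
x
p
t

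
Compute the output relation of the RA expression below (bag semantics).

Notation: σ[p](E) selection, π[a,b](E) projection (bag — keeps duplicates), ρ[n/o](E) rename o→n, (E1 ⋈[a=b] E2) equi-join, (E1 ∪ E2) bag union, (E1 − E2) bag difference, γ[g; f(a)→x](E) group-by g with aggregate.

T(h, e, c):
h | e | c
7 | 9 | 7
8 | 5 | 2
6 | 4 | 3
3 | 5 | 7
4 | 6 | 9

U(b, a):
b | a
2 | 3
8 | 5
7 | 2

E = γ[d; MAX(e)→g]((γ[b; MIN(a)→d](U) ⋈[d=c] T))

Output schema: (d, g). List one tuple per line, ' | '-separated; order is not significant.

Per-node cardinality:
  U → 3
  γ[b; MIN(a)→d](U) → 3
  T → 5
  (γ[b; MIN(a)→d](U) ⋈[d=c] T) → 2
  γ[d; MAX(e)→g]((γ[b; MIN(a)→d](U) ⋈[d=c] T)) → 2

== RESULT ==
d | g
2 | 5
3 | 4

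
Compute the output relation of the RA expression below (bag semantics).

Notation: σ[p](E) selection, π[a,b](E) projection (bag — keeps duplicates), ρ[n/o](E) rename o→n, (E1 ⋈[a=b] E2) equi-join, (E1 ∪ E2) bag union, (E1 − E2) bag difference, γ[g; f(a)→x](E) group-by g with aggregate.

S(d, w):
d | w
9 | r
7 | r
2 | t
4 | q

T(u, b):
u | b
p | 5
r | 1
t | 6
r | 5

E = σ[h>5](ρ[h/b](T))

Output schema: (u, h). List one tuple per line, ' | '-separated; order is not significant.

Stepwise |·|:
  T → 4
  ρ[h/b](T) → 4
  σ[h>5](ρ[h/b](T)) → 1

== RESULT ==
u | h
t | 6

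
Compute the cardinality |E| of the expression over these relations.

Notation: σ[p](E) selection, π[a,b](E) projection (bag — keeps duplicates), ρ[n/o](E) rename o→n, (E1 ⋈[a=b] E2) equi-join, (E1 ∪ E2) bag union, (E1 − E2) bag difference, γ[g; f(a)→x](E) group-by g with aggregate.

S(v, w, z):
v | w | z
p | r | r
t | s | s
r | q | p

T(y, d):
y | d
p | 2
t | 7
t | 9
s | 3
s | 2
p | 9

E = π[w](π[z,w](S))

Subexpression sizes:
  S → 3
  π[z,w](S) → 3
  π[w](π[z,w](S)) → 3

|E| = 3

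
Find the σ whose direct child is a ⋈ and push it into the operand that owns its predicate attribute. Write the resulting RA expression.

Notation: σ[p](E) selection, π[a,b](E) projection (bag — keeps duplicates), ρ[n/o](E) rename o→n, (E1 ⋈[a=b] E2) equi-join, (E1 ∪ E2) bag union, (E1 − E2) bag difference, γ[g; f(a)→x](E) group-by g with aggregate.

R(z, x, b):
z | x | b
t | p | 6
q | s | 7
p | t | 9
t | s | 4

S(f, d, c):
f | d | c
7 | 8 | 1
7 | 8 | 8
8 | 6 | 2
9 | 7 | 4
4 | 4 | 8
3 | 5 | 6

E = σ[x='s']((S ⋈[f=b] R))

σ filters on x, owned by the right side.
E' = (S ⋈[f=b] σ[x='s'](R))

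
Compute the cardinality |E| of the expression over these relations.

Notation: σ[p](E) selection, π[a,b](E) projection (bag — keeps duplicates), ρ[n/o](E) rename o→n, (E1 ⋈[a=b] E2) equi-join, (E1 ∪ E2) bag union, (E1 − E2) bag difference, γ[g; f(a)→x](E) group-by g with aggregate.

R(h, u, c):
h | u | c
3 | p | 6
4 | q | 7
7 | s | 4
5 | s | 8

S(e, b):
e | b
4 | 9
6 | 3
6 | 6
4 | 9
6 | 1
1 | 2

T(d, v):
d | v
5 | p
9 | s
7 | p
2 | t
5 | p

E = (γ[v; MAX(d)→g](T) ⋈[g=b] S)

Subexpression sizes:
  T → 5
  γ[v; MAX(d)→g](T) → 3
  S → 6
  (γ[v; MAX(d)→g](T) ⋈[g=b] S) → 3

|E| = 3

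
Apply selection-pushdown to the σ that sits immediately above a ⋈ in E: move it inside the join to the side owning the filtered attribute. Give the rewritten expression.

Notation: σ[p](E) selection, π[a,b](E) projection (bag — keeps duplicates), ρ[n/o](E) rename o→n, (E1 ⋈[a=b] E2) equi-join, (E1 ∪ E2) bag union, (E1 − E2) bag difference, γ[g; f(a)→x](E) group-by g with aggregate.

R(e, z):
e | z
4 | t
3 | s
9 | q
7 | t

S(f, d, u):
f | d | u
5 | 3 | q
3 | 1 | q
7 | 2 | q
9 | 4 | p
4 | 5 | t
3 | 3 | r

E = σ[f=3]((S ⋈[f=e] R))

σ filters on f, owned by the left side.
E' = (σ[f=3](S) ⋈[f=e] R)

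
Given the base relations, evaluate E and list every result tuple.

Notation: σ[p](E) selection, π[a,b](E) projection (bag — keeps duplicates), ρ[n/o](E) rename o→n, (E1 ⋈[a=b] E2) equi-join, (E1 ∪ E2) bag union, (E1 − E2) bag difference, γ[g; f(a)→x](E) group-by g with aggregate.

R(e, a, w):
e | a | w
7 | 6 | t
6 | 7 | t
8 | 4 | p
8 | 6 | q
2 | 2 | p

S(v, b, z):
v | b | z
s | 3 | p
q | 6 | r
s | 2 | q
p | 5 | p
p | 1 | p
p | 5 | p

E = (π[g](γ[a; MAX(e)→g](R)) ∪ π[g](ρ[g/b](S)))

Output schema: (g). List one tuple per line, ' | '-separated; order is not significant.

Row counts bottom-up:
  R → 5
  γ[a; MAX(e)→g](R) → 4
  π[g](γ[a; MAX(e)→g](R)) → 4
  S → 6
  ρ[g/b](S) → 6
  π[g](ρ[g/b](S)) → 6
  (π[g](γ[a; MAX(e)→g](R)) ∪ π[g](ρ[g/b](S))) → 10

== RESULT ==
g
1
2
2
3
5
5
6
6
8
8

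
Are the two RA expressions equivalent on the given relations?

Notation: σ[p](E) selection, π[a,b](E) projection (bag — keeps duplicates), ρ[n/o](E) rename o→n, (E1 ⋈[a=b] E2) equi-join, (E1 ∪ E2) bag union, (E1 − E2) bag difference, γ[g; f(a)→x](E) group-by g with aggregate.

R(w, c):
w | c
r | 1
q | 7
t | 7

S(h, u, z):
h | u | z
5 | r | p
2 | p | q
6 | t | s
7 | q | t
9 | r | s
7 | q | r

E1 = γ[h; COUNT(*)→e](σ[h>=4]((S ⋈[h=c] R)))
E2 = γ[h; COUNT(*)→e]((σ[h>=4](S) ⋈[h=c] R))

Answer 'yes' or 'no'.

E1 per-node cardinality:
  S → 6
  R → 3
  (S ⋈[h=c] R) → 4
  σ[h>=4]((S ⋈[h=c] R)) → 4
  γ[h; COUNT(*)→e](σ[h>=4]((S ⋈[h=c] R))) → 1
E2 per-node cardinality:
  S → 6
  σ[h>=4](S) → 5
  R → 3
  (σ[h>=4](S) ⋈[h=c] R) → 4
  γ[h; COUNT(*)→e]((σ[h>=4](S) ⋈[h=c] R)) → 1

E1 and E2 produce the same multiset:
h | e
7 | 4

yes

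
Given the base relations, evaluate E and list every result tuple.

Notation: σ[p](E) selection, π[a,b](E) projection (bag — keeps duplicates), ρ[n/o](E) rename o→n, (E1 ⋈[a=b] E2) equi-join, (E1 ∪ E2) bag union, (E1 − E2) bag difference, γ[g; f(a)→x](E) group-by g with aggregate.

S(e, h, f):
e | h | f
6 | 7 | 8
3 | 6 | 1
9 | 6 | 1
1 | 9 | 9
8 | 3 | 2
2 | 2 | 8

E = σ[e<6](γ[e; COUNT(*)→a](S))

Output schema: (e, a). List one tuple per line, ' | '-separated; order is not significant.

Subexpression sizes:
  S → 6
  γ[e; COUNT(*)→a](S) → 6
  σ[e<6](γ[e; COUNT(*)→a](S)) → 3

== RESULT ==
e | a
1 | 1
2 | 1
3 | 1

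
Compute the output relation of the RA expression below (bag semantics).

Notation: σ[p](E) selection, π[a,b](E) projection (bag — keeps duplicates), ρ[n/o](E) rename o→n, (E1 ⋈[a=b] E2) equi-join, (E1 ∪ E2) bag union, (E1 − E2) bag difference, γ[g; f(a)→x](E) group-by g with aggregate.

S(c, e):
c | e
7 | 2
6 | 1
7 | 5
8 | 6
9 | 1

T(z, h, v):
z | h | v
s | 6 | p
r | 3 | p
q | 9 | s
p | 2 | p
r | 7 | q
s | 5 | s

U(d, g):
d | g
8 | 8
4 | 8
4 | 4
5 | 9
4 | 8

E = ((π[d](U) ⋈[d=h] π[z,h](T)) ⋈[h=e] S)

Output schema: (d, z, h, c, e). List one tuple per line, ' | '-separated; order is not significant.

Row counts bottom-up:
  U → 5
  π[d](U) → 5
  T → 6
  π[z,h](T) → 6
  (π[d](U) ⋈[d=h] π[z,h](T)) → 1
  S → 5
  ((π[d](U) ⋈[d=h] π[z,h](T)) ⋈[h=e] S) → 1

== RESULT ==
d | z | h | c | e
5 | s | 5 | 7 | 5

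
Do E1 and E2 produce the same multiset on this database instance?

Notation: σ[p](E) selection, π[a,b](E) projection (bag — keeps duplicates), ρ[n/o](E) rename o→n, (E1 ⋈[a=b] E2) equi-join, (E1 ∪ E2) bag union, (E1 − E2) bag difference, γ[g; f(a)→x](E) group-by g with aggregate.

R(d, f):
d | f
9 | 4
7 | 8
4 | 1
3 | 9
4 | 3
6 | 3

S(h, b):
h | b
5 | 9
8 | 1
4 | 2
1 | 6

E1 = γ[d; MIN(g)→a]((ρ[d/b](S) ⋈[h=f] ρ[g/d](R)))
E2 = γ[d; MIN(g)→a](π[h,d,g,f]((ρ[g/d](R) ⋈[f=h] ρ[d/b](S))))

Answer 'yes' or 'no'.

E1 subexpression sizes:
  S → 4
  ρ[d/b](S) → 4
  R → 6
  ρ[g/d](R) → 6
  (ρ[d/b](S) ⋈[h=f] ρ[g/d](R)) → 3
  γ[d; MIN(g)→a]((ρ[d/b](S) ⋈[h=f] ρ[g/d](R))) → 3
E2 subexpression sizes:
  R → 6
  ρ[g/d](R) → 6
  S → 4
  ρ[d/b](S) → 4
  (ρ[g/d](R) ⋈[f=h] ρ[d/b](S)) → 3
  π[h,d,g,f]((ρ[g/d](R) ⋈[f=h] ρ[d/b](S))) → 3
  γ[d; MIN(g)→a](π[h,d,g,f]((ρ[g/d](R) ⋈[f=h] ρ[d/b](S)))) → 3

E1 and E2 produce the same multiset:
d | a
1 | 7
2 | 9
6 | 4

yes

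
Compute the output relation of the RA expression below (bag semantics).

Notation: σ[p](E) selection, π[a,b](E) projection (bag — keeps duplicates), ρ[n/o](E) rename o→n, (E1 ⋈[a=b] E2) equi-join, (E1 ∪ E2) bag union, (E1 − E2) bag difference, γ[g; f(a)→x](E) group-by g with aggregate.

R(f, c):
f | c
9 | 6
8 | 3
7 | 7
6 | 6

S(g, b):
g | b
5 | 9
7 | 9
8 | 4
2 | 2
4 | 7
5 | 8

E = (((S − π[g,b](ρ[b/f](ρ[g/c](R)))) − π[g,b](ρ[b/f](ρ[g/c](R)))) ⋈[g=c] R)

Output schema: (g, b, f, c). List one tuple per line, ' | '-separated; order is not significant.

Row counts bottom-up:
  S → 6
  R → 4
  ρ[g/c](R) → 4
  ρ[b/f](ρ[g/c](R)) → 4
  π[g,b](ρ[b/f](ρ[g/c](R))) → 4
  (S − π[g,b](ρ[b/f](ρ[g/c](R)))) → 6
  R → 4
  ρ[g/c](R) → 4
  ρ[b/f](ρ[g/c](R)) → 4
  π[g,b](ρ[b/f](ρ[g/c](R))) → 4
  ((S − π[g,b](ρ[b/f](ρ[g/c](R)))) − π[g,b](ρ[b/f](ρ[g/c](R)))) → 6
  R → 4
  (((S − π[g,b](ρ[b/f](ρ[g/c](R)))) − π[g,b](ρ[b/f](ρ[g/c](R)))) ⋈[g=c] R) → 1

== RESULT ==
g | b | f | c
7 | 9 | 7 | 7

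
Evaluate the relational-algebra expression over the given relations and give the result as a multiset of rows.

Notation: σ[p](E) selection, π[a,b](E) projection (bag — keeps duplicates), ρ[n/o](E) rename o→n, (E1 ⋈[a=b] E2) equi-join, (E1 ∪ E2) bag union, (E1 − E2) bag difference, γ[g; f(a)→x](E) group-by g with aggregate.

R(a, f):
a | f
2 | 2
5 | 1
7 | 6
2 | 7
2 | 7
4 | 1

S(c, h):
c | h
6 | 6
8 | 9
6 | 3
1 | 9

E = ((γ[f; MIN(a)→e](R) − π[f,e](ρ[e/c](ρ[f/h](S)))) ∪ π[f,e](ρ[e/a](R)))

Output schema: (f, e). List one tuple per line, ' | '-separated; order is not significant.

Subexpression sizes:
  R → 6
  γ[f; MIN(a)→e](R) → 4
  S → 4
  ρ[f/h](S) → 4
  ρ[e/c](ρ[f/h](S)) → 4
  π[f,e](ρ[e/c](ρ[f/h](S))) → 4
  (γ[f; MIN(a)→e](R) − π[f,e](ρ[e/c](ρ[f/h](S)))) → 4
  R → 6
  ρ[e/a](R) → 6
  π[f,e](ρ[e/a](R)) → 6
  ((γ[f; MIN(a)→e](R) − π[f,e](ρ[e/c](ρ[f/h](S)))) ∪ π[f,e](ρ[e/a](R))) → 10

== RESULT ==
f | e
1 | 4
1 | 4
1 | 5
2 | 2
2 | 2
6 | 7
6 | 7
7 | 2
7 | 2
7 | 2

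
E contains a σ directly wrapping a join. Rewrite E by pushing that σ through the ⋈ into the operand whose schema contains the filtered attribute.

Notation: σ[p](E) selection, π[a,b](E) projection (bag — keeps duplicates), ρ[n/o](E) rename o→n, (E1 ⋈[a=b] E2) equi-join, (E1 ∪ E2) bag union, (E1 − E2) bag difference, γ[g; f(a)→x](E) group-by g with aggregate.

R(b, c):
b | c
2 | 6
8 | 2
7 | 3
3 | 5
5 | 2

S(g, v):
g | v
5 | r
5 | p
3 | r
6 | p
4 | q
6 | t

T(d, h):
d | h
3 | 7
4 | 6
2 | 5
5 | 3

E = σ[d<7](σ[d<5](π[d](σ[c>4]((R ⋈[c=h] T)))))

σ filters on c, owned by the left side.
E' = σ[d<7](σ[d<5](π[d]((σ[c>4](R) ⋈[c=h] T))))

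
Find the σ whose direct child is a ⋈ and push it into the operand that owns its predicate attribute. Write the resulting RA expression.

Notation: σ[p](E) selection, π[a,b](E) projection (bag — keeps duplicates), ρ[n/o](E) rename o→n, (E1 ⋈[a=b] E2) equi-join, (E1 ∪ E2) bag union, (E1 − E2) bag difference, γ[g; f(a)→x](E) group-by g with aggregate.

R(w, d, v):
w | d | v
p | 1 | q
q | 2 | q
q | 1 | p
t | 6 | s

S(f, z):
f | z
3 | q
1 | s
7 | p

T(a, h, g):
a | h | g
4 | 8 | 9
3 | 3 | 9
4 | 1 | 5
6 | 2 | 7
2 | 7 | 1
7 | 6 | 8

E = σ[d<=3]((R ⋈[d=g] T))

σ filters on d, owned by the left side.
E' = (σ[d<=3](R) ⋈[d=g] T)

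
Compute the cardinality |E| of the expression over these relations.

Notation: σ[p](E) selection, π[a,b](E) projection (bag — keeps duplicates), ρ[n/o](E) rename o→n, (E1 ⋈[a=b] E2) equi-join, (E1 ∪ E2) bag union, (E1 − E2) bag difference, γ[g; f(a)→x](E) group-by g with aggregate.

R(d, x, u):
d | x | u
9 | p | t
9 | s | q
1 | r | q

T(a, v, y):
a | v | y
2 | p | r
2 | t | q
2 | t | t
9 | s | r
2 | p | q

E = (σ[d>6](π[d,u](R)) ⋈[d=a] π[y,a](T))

Per-node cardinality:
  R → 3
  π[d,u](R) → 3
  σ[d>6](π[d,u](R)) → 2
  T → 5
  π[y,a](T) → 5
  (σ[d>6](π[d,u](R)) ⋈[d=a] π[y,a](T)) → 2

|E| = 2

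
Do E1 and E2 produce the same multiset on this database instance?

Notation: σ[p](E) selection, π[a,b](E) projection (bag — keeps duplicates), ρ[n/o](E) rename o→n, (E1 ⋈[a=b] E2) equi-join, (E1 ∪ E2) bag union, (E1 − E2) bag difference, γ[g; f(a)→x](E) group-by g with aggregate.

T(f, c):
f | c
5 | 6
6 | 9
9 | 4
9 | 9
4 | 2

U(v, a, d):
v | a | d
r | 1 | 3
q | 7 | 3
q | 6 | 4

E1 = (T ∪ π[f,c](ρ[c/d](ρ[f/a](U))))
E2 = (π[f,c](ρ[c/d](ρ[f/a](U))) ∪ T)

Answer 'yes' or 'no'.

E1 row counts bottom-up:
  T → 5
  U → 3
  ρ[f/a](U) → 3
  ρ[c/d](ρ[f/a](U)) → 3
  π[f,c](ρ[c/d](ρ[f/a](U))) → 3
  (T ∪ π[f,c](ρ[c/d](ρ[f/a](U)))) → 8
E2 row counts bottom-up:
  U → 3
  ρ[f/a](U) → 3
  ρ[c/d](ρ[f/a](U)) → 3
  π[f,c](ρ[c/d](ρ[f/a](U))) → 3
  T → 5
  (π[f,c](ρ[c/d](ρ[f/a](U))) ∪ T) → 8

E1 and E2 produce the same multiset:
f | c
1 | 3
4 | 2
5 | 6
6 | 4
6 | 9
7 | 3
9 | 4
9 | 9

yes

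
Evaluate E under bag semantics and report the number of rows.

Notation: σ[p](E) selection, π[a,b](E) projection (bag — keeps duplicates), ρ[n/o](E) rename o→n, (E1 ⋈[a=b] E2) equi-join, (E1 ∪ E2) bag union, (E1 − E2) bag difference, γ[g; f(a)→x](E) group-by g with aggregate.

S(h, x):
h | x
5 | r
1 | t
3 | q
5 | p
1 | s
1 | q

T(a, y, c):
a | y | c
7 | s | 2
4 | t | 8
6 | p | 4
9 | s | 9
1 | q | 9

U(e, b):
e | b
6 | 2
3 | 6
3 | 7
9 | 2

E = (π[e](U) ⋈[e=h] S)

Subexpression sizes:
  U → 4
  π[e](U) → 4
  S → 6
  (π[e](U) ⋈[e=h] S) → 2

|E| = 2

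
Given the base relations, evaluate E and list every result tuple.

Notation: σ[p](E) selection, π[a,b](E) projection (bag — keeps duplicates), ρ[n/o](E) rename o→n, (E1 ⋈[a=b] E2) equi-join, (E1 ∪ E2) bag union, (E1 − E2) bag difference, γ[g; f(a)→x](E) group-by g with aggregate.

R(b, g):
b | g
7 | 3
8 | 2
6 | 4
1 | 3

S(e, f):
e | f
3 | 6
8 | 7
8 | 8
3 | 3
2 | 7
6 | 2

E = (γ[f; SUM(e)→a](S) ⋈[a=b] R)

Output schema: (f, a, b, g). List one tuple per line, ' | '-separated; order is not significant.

Per-node cardinality:
  S → 6
  γ[f; SUM(e)→a](S) → 5
  R → 4
  (γ[f; SUM(e)→a](S) ⋈[a=b] R) → 2

== RESULT ==
f | a | b | g
2 | 6 | 6 | 4
8 | 8 | 8 | 2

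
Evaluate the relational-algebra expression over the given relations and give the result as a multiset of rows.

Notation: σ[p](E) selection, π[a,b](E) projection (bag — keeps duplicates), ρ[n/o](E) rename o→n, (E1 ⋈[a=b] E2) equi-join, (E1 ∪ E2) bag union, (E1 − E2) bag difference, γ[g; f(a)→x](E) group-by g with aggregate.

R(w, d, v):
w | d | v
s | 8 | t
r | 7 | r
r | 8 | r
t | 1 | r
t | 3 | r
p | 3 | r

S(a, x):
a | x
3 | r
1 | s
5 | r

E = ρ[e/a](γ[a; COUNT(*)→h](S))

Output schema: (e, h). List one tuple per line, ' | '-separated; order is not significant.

Stepwise |·|:
  S → 3
  γ[a; COUNT(*)→h](S) → 3
  ρ[e/a](γ[a; COUNT(*)→h](S)) → 3

== RESULT ==
e | h
1 | 1
3 | 1
5 | 1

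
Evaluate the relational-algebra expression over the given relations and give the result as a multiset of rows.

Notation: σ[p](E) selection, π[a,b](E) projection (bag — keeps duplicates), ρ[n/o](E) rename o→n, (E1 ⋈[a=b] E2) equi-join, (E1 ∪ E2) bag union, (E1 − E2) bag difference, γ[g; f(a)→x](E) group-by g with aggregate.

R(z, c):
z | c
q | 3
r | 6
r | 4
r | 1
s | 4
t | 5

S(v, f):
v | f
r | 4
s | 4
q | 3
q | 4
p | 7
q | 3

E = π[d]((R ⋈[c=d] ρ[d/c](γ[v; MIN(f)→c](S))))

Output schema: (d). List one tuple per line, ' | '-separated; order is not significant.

Stepwise |·|:
  R → 6
  S → 6
  γ[v; MIN(f)→c](S) → 4
  ρ[d/c](γ[v; MIN(f)→c](S)) → 4
  (R ⋈[c=d] ρ[d/c](γ[v; MIN(f)→c](S))) → 5
  π[d]((R ⋈[c=d] ρ[d/c](γ[v; MIN(f)→c](S)))) → 5

== RESULT ==
d
3
4
4
4
4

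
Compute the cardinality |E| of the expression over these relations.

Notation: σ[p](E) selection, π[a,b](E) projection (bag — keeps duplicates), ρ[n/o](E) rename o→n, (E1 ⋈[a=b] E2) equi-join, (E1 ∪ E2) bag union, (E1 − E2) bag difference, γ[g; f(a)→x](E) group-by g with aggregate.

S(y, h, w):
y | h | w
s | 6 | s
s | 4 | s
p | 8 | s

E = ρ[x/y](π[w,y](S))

Subexpression sizes:
  S → 3
  π[w,y](S) → 3
  ρ[x/y](π[w,y](S)) → 3

|E| = 3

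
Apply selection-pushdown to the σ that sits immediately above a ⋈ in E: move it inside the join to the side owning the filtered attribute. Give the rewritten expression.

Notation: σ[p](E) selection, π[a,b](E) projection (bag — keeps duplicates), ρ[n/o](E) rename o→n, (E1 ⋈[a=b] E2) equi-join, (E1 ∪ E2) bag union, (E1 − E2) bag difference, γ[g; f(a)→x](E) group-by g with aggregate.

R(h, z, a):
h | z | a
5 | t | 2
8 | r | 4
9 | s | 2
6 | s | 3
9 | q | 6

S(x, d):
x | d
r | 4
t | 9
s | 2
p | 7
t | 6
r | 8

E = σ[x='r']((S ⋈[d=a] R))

σ filters on x, owned by the left side.
E' = (σ[x='r'](S) ⋈[d=a] R)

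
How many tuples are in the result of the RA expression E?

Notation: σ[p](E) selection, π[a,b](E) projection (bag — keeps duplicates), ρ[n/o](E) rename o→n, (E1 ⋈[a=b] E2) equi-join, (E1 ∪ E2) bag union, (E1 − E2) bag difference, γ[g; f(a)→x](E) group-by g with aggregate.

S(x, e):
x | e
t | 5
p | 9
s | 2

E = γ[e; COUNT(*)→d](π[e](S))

Subexpression sizes:
  S → 3
  π[e](S) → 3
  γ[e; COUNT(*)→d](π[e](S)) → 3

|E| = 3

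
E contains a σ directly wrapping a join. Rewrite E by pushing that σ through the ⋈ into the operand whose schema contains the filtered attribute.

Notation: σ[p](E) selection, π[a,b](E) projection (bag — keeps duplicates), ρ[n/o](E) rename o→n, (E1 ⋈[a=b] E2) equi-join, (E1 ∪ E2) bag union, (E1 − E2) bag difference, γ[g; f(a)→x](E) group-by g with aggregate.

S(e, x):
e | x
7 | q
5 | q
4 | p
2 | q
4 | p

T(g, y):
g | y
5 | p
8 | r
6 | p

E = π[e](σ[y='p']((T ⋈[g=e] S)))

σ filters on y, owned by the left side.
E' = π[e]((σ[y='p'](T) ⋈[g=e] S))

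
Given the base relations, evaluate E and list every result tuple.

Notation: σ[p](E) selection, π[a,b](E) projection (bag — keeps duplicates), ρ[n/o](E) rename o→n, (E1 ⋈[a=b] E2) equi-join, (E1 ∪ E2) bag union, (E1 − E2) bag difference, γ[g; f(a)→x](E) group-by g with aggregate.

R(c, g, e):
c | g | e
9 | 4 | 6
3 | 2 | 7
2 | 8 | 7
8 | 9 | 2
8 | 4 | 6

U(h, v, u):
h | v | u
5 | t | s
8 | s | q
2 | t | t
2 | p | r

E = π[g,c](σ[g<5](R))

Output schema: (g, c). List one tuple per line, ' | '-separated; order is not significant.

Subexpression sizes:
  R → 5
  σ[g<5](R) → 3
  π[g,c](σ[g<5](R)) → 3

== RESULT ==
g | c
2 | 3
4 | 8
4 | 9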